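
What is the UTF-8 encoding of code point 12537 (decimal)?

E3 83 B9

U+30F9 = 0x30F9 = 12537 decimal. In range U+0800–U+FFFF → 3-byte form: 1110xxxx 10xxxxxx 10xxxxxx.
Binary (16 bits): 0011000011111001.
Split 4+6+6: 0011 | 000011 | 111001.
Byte 1: 11100011 = 0xE3.
Byte 2: 10000011 = 0x83.
Byte 3: 10111001 = 0xB9.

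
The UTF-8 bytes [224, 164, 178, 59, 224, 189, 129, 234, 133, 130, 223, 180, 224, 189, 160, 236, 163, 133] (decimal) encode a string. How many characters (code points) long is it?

7

Byte at offset 0: 0xE0 = 11100000 → 3-byte char (#1). Advance 3.
Byte at offset 3: 0x3B = 00111011 → 1-byte char (#2). Advance 1.
Byte at offset 4: 0xE0 = 11100000 → 3-byte char (#3). Advance 3.
Byte at offset 7: 0xEA = 11101010 → 3-byte char (#4). Advance 3.
Byte at offset 10: 0xDF = 11011111 → 2-byte char (#5). Advance 2.
Byte at offset 12: 0xE0 = 11100000 → 3-byte char (#6). Advance 3.
Byte at offset 15: 0xEC = 11101100 → 3-byte char (#7). Advance 3.
Reached end at offset 18 after 7 code points.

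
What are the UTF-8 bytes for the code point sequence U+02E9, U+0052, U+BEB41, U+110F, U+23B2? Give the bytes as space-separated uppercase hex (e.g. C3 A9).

U+02E9: 2-byte form → CB A9.
U+0052: 1-byte form → 52.
U+BEB41: 4-byte form → F2 BE AD 81.
U+110F: 3-byte form → E1 84 8F.
U+23B2: 3-byte form → E2 8E B2.
Concatenated (13 bytes): CB A9 52 F2 BE AD 81 E1 84 8F E2 8E B2.

CB A9 52 F2 BE AD 81 E1 84 8F E2 8E B2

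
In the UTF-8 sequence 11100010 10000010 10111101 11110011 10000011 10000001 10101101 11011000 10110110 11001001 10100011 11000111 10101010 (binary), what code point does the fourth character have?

U+0263

Offset 0: leading byte 0xE2 = 11100010 → 3-byte char #1 = E2 82 BD.
Offset 3: leading byte 0xF3 = 11110011 → 4-byte char #2 = F3 83 81 AD.
Offset 7: leading byte 0xD8 = 11011000 → 2-byte char #3 = D8 B6.
Offset 9: leading byte 0xC9 = 11001001 → 2-byte char #4 = C9 A3.
Leading byte 0xC9 = 11001001 matches 110xxxxx → 2-byte sequence.
Byte 1: 0xC9 = 11001001, payload 01001 (5 bits).
Byte 2: 0xA3 = 10100011 (10xxxxxx ✓), payload 100011.
Concatenate: 01001100011 = 0x263 (11 bits → U+0263).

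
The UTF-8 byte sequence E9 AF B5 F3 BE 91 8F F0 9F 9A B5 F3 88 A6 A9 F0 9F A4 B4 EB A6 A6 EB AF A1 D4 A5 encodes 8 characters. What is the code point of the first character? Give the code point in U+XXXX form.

U+9BF5

Offset 0: leading byte 0xE9 = 11101001 → 3-byte char #1 = E9 AF B5.
Leading byte 0xE9 = 11101001 matches 1110xxxx → 3-byte sequence.
Byte 1: 0xE9 = 11101001, payload 1001 (4 bits).
Byte 2: 0xAF = 10101111 (10xxxxxx ✓), payload 101111.
Byte 3: 0xB5 = 10110101 (10xxxxxx ✓), payload 110101.
Concatenate: 1001101111110101 = 0x9BF5 (16 bits → U+9BF5).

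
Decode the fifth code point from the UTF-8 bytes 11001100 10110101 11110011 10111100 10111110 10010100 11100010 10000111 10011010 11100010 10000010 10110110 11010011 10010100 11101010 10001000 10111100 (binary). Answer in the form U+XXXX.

U+04D4

Offset 0: leading byte 0xCC = 11001100 → 2-byte char #1 = CC B5.
Offset 2: leading byte 0xF3 = 11110011 → 4-byte char #2 = F3 BC BE 94.
Offset 6: leading byte 0xE2 = 11100010 → 3-byte char #3 = E2 87 9A.
Offset 9: leading byte 0xE2 = 11100010 → 3-byte char #4 = E2 82 B6.
Offset 12: leading byte 0xD3 = 11010011 → 2-byte char #5 = D3 94.
Leading byte 0xD3 = 11010011 matches 110xxxxx → 2-byte sequence.
Byte 1: 0xD3 = 11010011, payload 10011 (5 bits).
Byte 2: 0x94 = 10010100 (10xxxxxx ✓), payload 010100.
Concatenate: 10011010100 = 0x4D4 (11 bits → U+04D4).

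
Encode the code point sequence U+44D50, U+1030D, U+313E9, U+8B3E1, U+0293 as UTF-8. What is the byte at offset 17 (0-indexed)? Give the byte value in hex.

U+44D50 → 4-byte form F1 84 B5 90 at offsets 0–3.
U+1030D → 4-byte form F0 90 8C 8D at offsets 4–7.
U+313E9 → 4-byte form F0 B1 8F A9 at offsets 8–11.
U+8B3E1 → 4-byte form F2 8B 8F A1 at offsets 12–15.
U+0293 → 2-byte form CA 93 at offsets 16–17.
Offset 17 falls in char 5's range; it's byte 2 of CA 93 = 0x93.

0x93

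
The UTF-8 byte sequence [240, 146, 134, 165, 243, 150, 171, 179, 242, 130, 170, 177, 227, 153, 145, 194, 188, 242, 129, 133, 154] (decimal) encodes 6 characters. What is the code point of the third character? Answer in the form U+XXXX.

Offset 0: leading byte 0xF0 = 11110000 → 4-byte char #1 = F0 92 86 A5.
Offset 4: leading byte 0xF3 = 11110011 → 4-byte char #2 = F3 96 AB B3.
Offset 8: leading byte 0xF2 = 11110010 → 4-byte char #3 = F2 82 AA B1.
Leading byte 0xF2 = 11110010 matches 11110xxx → 4-byte sequence.
Byte 1: 0xF2 = 11110010, payload 010 (3 bits).
Byte 2: 0x82 = 10000010 (10xxxxxx ✓), payload 000010.
Byte 3: 0xAA = 10101010 (10xxxxxx ✓), payload 101010.
Byte 4: 0xB1 = 10110001 (10xxxxxx ✓), payload 110001.
Concatenate: 010000010101010110001 = 0x82AB1 (21 bits → U+82AB1).

U+82AB1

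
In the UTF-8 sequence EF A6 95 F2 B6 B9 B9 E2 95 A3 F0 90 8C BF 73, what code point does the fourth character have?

U+1033F

Offset 0: leading byte 0xEF = 11101111 → 3-byte char #1 = EF A6 95.
Offset 3: leading byte 0xF2 = 11110010 → 4-byte char #2 = F2 B6 B9 B9.
Offset 7: leading byte 0xE2 = 11100010 → 3-byte char #3 = E2 95 A3.
Offset 10: leading byte 0xF0 = 11110000 → 4-byte char #4 = F0 90 8C BF.
Leading byte 0xF0 = 11110000 matches 11110xxx → 4-byte sequence.
Byte 1: 0xF0 = 11110000, payload 000 (3 bits).
Byte 2: 0x90 = 10010000 (10xxxxxx ✓), payload 010000.
Byte 3: 0x8C = 10001100 (10xxxxxx ✓), payload 001100.
Byte 4: 0xBF = 10111111 (10xxxxxx ✓), payload 111111.
Concatenate: 000010000001100111111 = 0x1033F (21 bits → U+1033F).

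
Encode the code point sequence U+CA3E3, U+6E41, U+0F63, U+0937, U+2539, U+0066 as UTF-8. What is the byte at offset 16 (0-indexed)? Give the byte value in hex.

0x66

U+CA3E3 → 4-byte form F3 8A 8F A3 at offsets 0–3.
U+6E41 → 3-byte form E6 B9 81 at offsets 4–6.
U+0F63 → 3-byte form E0 BD A3 at offsets 7–9.
U+0937 → 3-byte form E0 A4 B7 at offsets 10–12.
U+2539 → 3-byte form E2 94 B9 at offsets 13–15.
U+0066 → 1-byte form 66 at offsets 16–16.
Offset 16 falls in char 6's range; it's byte 1 of 66 = 0x66.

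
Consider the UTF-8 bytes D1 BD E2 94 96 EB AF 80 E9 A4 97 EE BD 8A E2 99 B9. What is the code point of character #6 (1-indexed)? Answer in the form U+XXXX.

U+2679

Offset 0: leading byte 0xD1 = 11010001 → 2-byte char #1 = D1 BD.
Offset 2: leading byte 0xE2 = 11100010 → 3-byte char #2 = E2 94 96.
Offset 5: leading byte 0xEB = 11101011 → 3-byte char #3 = EB AF 80.
Offset 8: leading byte 0xE9 = 11101001 → 3-byte char #4 = E9 A4 97.
Offset 11: leading byte 0xEE = 11101110 → 3-byte char #5 = EE BD 8A.
Offset 14: leading byte 0xE2 = 11100010 → 3-byte char #6 = E2 99 B9.
Leading byte 0xE2 = 11100010 matches 1110xxxx → 3-byte sequence.
Byte 1: 0xE2 = 11100010, payload 0010 (4 bits).
Byte 2: 0x99 = 10011001 (10xxxxxx ✓), payload 011001.
Byte 3: 0xB9 = 10111001 (10xxxxxx ✓), payload 111001.
Concatenate: 0010011001111001 = 0x2679 (16 bits → U+2679).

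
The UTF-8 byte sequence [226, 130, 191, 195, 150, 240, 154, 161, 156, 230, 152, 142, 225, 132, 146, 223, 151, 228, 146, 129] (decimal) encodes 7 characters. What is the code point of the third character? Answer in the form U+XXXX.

U+1A85C

Offset 0: leading byte 0xE2 = 11100010 → 3-byte char #1 = E2 82 BF.
Offset 3: leading byte 0xC3 = 11000011 → 2-byte char #2 = C3 96.
Offset 5: leading byte 0xF0 = 11110000 → 4-byte char #3 = F0 9A A1 9C.
Leading byte 0xF0 = 11110000 matches 11110xxx → 4-byte sequence.
Byte 1: 0xF0 = 11110000, payload 000 (3 bits).
Byte 2: 0x9A = 10011010 (10xxxxxx ✓), payload 011010.
Byte 3: 0xA1 = 10100001 (10xxxxxx ✓), payload 100001.
Byte 4: 0x9C = 10011100 (10xxxxxx ✓), payload 011100.
Concatenate: 000011010100001011100 = 0x1A85C (21 bits → U+1A85C).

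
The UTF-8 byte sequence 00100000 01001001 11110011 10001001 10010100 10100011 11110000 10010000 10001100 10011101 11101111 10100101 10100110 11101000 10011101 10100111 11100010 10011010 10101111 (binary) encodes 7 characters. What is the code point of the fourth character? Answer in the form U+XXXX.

U+1031D

Offset 0: leading byte 0x20 = 00100000 → 1-byte char #1 = 20.
Offset 1: leading byte 0x49 = 01001001 → 1-byte char #2 = 49.
Offset 2: leading byte 0xF3 = 11110011 → 4-byte char #3 = F3 89 94 A3.
Offset 6: leading byte 0xF0 = 11110000 → 4-byte char #4 = F0 90 8C 9D.
Leading byte 0xF0 = 11110000 matches 11110xxx → 4-byte sequence.
Byte 1: 0xF0 = 11110000, payload 000 (3 bits).
Byte 2: 0x90 = 10010000 (10xxxxxx ✓), payload 010000.
Byte 3: 0x8C = 10001100 (10xxxxxx ✓), payload 001100.
Byte 4: 0x9D = 10011101 (10xxxxxx ✓), payload 011101.
Concatenate: 000010000001100011101 = 0x1031D (21 bits → U+1031D).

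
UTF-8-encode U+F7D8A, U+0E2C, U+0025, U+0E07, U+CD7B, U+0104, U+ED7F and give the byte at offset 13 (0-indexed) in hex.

U+F7D8A → 4-byte form F3 B7 B6 8A at offsets 0–3.
U+0E2C → 3-byte form E0 B8 AC at offsets 4–6.
U+0025 → 1-byte form 25 at offsets 7–7.
U+0E07 → 3-byte form E0 B8 87 at offsets 8–10.
U+CD7B → 3-byte form EC B5 BB at offsets 11–13.
Offset 13 falls in char 5's range; it's byte 3 of EC B5 BB = 0xBB.

0xBB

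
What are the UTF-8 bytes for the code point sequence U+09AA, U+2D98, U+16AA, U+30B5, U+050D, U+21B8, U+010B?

U+09AA: 3-byte form → E0 A6 AA.
U+2D98: 3-byte form → E2 B6 98.
U+16AA: 3-byte form → E1 9A AA.
U+30B5: 3-byte form → E3 82 B5.
U+050D: 2-byte form → D4 8D.
U+21B8: 3-byte form → E2 86 B8.
U+010B: 2-byte form → C4 8B.
Concatenated (19 bytes): E0 A6 AA E2 B6 98 E1 9A AA E3 82 B5 D4 8D E2 86 B8 C4 8B.

E0 A6 AA E2 B6 98 E1 9A AA E3 82 B5 D4 8D E2 86 B8 C4 8B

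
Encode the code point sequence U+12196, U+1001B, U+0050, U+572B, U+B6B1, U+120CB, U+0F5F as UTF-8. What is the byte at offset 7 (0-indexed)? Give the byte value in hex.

U+12196 → 4-byte form F0 92 86 96 at offsets 0–3.
U+1001B → 4-byte form F0 90 80 9B at offsets 4–7.
Offset 7 falls in char 2's range; it's byte 4 of F0 90 80 9B = 0x9B.

0x9B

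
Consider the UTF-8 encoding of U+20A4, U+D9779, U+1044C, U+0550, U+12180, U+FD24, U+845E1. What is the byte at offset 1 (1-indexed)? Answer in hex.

1-indexed offset 1 is 0-indexed offset 0.
U+20A4 → 3-byte form E2 82 A4 at offsets 0–2.
Offset 0 falls in char 1's range; it's byte 1 of E2 82 A4 = 0xE2.

0xE2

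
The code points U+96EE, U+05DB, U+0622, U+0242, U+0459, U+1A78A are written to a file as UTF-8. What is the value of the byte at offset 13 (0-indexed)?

0x9E

U+96EE → 3-byte form E9 9B AE at offsets 0–2.
U+05DB → 2-byte form D7 9B at offsets 3–4.
U+0622 → 2-byte form D8 A2 at offsets 5–6.
U+0242 → 2-byte form C9 82 at offsets 7–8.
U+0459 → 2-byte form D1 99 at offsets 9–10.
U+1A78A → 4-byte form F0 9A 9E 8A at offsets 11–14.
Offset 13 falls in char 6's range; it's byte 3 of F0 9A 9E 8A = 0x9E.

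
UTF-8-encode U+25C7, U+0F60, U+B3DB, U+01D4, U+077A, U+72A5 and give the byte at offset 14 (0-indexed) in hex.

0x8A

U+25C7 → 3-byte form E2 97 87 at offsets 0–2.
U+0F60 → 3-byte form E0 BD A0 at offsets 3–5.
U+B3DB → 3-byte form EB 8F 9B at offsets 6–8.
U+01D4 → 2-byte form C7 94 at offsets 9–10.
U+077A → 2-byte form DD BA at offsets 11–12.
U+72A5 → 3-byte form E7 8A A5 at offsets 13–15.
Offset 14 falls in char 6's range; it's byte 2 of E7 8A A5 = 0x8A.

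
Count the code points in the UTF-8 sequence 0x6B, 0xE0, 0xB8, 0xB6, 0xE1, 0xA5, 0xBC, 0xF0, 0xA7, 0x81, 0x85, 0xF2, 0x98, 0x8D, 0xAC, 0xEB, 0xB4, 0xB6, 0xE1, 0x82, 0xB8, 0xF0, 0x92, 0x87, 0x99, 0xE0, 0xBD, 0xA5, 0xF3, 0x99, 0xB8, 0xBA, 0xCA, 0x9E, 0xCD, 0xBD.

12

Byte at offset 0: 0x6B = 01101011 → 1-byte char (#1). Advance 1.
Byte at offset 1: 0xE0 = 11100000 → 3-byte char (#2). Advance 3.
Byte at offset 4: 0xE1 = 11100001 → 3-byte char (#3). Advance 3.
Byte at offset 7: 0xF0 = 11110000 → 4-byte char (#4). Advance 4.
Byte at offset 11: 0xF2 = 11110010 → 4-byte char (#5). Advance 4.
Byte at offset 15: 0xEB = 11101011 → 3-byte char (#6). Advance 3.
Byte at offset 18: 0xE1 = 11100001 → 3-byte char (#7). Advance 3.
Byte at offset 21: 0xF0 = 11110000 → 4-byte char (#8). Advance 4.
Byte at offset 25: 0xE0 = 11100000 → 3-byte char (#9). Advance 3.
Byte at offset 28: 0xF3 = 11110011 → 4-byte char (#10). Advance 4.
Byte at offset 32: 0xCA = 11001010 → 2-byte char (#11). Advance 2.
Byte at offset 34: 0xCD = 11001101 → 2-byte char (#12). Advance 2.
Reached end at offset 36 after 12 code points.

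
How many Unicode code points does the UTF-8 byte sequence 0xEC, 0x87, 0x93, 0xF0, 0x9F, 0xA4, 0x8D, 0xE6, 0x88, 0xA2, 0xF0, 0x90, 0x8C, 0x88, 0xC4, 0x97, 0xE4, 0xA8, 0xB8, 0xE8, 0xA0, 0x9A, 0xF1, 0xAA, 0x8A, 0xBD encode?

Byte at offset 0: 0xEC = 11101100 → 3-byte char (#1). Advance 3.
Byte at offset 3: 0xF0 = 11110000 → 4-byte char (#2). Advance 4.
Byte at offset 7: 0xE6 = 11100110 → 3-byte char (#3). Advance 3.
Byte at offset 10: 0xF0 = 11110000 → 4-byte char (#4). Advance 4.
Byte at offset 14: 0xC4 = 11000100 → 2-byte char (#5). Advance 2.
Byte at offset 16: 0xE4 = 11100100 → 3-byte char (#6). Advance 3.
Byte at offset 19: 0xE8 = 11101000 → 3-byte char (#7). Advance 3.
Byte at offset 22: 0xF1 = 11110001 → 4-byte char (#8). Advance 4.
Reached end at offset 26 after 8 code points.

8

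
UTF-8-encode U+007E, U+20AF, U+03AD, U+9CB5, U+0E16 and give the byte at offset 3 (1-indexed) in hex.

0x82

1-indexed offset 3 is 0-indexed offset 2.
U+007E → 1-byte form 7E at offsets 0–0.
U+20AF → 3-byte form E2 82 AF at offsets 1–3.
Offset 2 falls in char 2's range; it's byte 2 of E2 82 AF = 0x82.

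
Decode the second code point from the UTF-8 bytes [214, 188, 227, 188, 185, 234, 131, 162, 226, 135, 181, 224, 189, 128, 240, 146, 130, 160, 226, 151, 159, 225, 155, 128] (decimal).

U+3F39

Offset 0: leading byte 0xD6 = 11010110 → 2-byte char #1 = D6 BC.
Offset 2: leading byte 0xE3 = 11100011 → 3-byte char #2 = E3 BC B9.
Leading byte 0xE3 = 11100011 matches 1110xxxx → 3-byte sequence.
Byte 1: 0xE3 = 11100011, payload 0011 (4 bits).
Byte 2: 0xBC = 10111100 (10xxxxxx ✓), payload 111100.
Byte 3: 0xB9 = 10111001 (10xxxxxx ✓), payload 111001.
Concatenate: 0011111100111001 = 0x3F39 (16 bits → U+3F39).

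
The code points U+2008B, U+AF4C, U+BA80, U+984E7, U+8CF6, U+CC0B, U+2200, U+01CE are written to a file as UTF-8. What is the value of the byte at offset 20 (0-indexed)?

0xE2

U+2008B → 4-byte form F0 A0 82 8B at offsets 0–3.
U+AF4C → 3-byte form EA BD 8C at offsets 4–6.
U+BA80 → 3-byte form EB AA 80 at offsets 7–9.
U+984E7 → 4-byte form F2 98 93 A7 at offsets 10–13.
U+8CF6 → 3-byte form E8 B3 B6 at offsets 14–16.
U+CC0B → 3-byte form EC B0 8B at offsets 17–19.
U+2200 → 3-byte form E2 88 80 at offsets 20–22.
Offset 20 falls in char 7's range; it's byte 1 of E2 88 80 = 0xE2.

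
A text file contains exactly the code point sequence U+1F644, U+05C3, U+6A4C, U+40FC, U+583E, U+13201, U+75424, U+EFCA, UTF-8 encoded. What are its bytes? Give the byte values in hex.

F0 9F 99 84 D7 83 E6 A9 8C E4 83 BC E5 A0 BE F0 93 88 81 F1 B5 90 A4 EE BF 8A

U+1F644: 4-byte form → F0 9F 99 84.
U+05C3: 2-byte form → D7 83.
U+6A4C: 3-byte form → E6 A9 8C.
U+40FC: 3-byte form → E4 83 BC.
U+583E: 3-byte form → E5 A0 BE.
U+13201: 4-byte form → F0 93 88 81.
U+75424: 4-byte form → F1 B5 90 A4.
U+EFCA: 3-byte form → EE BF 8A.
Concatenated (26 bytes): F0 9F 99 84 D7 83 E6 A9 8C E4 83 BC E5 A0 BE F0 93 88 81 F1 B5 90 A4 EE BF 8A.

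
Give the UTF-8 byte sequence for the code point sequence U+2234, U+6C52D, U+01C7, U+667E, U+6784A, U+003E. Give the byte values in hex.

E2 88 B4 F1 AC 94 AD C7 87 E6 99 BE F1 A7 A1 8A 3E

U+2234: 3-byte form → E2 88 B4.
U+6C52D: 4-byte form → F1 AC 94 AD.
U+01C7: 2-byte form → C7 87.
U+667E: 3-byte form → E6 99 BE.
U+6784A: 4-byte form → F1 A7 A1 8A.
U+003E: 1-byte form → 3E.
Concatenated (17 bytes): E2 88 B4 F1 AC 94 AD C7 87 E6 99 BE F1 A7 A1 8A 3E.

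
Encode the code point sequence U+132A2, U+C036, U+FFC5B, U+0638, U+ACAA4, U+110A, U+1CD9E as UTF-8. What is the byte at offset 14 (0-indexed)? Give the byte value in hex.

U+132A2 → 4-byte form F0 93 8A A2 at offsets 0–3.
U+C036 → 3-byte form EC 80 B6 at offsets 4–6.
U+FFC5B → 4-byte form F3 BF B1 9B at offsets 7–10.
U+0638 → 2-byte form D8 B8 at offsets 11–12.
U+ACAA4 → 4-byte form F2 AC AA A4 at offsets 13–16.
Offset 14 falls in char 5's range; it's byte 2 of F2 AC AA A4 = 0xAC.

0xAC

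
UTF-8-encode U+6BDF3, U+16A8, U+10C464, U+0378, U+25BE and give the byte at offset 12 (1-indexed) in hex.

1-indexed offset 12 is 0-indexed offset 11.
U+6BDF3 → 4-byte form F1 AB B7 B3 at offsets 0–3.
U+16A8 → 3-byte form E1 9A A8 at offsets 4–6.
U+10C464 → 4-byte form F4 8C 91 A4 at offsets 7–10.
U+0378 → 2-byte form CD B8 at offsets 11–12.
Offset 11 falls in char 4's range; it's byte 1 of CD B8 = 0xCD.

0xCD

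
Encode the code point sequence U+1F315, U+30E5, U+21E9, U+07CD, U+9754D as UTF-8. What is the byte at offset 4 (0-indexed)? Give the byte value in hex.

U+1F315 → 4-byte form F0 9F 8C 95 at offsets 0–3.
U+30E5 → 3-byte form E3 83 A5 at offsets 4–6.
Offset 4 falls in char 2's range; it's byte 1 of E3 83 A5 = 0xE3.

0xE3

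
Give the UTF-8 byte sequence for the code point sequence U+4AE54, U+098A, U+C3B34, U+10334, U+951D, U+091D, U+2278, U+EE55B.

U+4AE54: 4-byte form → F1 8A B9 94.
U+098A: 3-byte form → E0 A6 8A.
U+C3B34: 4-byte form → F3 83 AC B4.
U+10334: 4-byte form → F0 90 8C B4.
U+951D: 3-byte form → E9 94 9D.
U+091D: 3-byte form → E0 A4 9D.
U+2278: 3-byte form → E2 89 B8.
U+EE55B: 4-byte form → F3 AE 95 9B.
Concatenated (28 bytes): F1 8A B9 94 E0 A6 8A F3 83 AC B4 F0 90 8C B4 E9 94 9D E0 A4 9D E2 89 B8 F3 AE 95 9B.

F1 8A B9 94 E0 A6 8A F3 83 AC B4 F0 90 8C B4 E9 94 9D E0 A4 9D E2 89 B8 F3 AE 95 9B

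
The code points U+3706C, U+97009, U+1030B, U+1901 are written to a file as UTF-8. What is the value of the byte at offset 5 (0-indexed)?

U+3706C → 4-byte form F0 B7 81 AC at offsets 0–3.
U+97009 → 4-byte form F2 97 80 89 at offsets 4–7.
Offset 5 falls in char 2's range; it's byte 2 of F2 97 80 89 = 0x97.

0x97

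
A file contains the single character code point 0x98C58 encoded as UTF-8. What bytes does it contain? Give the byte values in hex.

U+98C58 = 0x98C58 = 625752 decimal. In range U+10000–U+10FFFF → 4-byte form: 11110xxx 10xxxxxx 10xxxxxx 10xxxxxx.
Binary (21 bits): 010011000110001011000.
Split 3+6+6+6: 010 | 011000 | 110001 | 011000.
Byte 1: 11110010 = 0xF2.
Byte 2: 10011000 = 0x98.
Byte 3: 10110001 = 0xB1.
Byte 4: 10011000 = 0x98.

F2 98 B1 98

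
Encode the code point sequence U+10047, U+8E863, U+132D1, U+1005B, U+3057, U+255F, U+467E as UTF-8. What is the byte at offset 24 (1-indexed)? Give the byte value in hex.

1-indexed offset 24 is 0-indexed offset 23.
U+10047 → 4-byte form F0 90 81 87 at offsets 0–3.
U+8E863 → 4-byte form F2 8E A1 A3 at offsets 4–7.
U+132D1 → 4-byte form F0 93 8B 91 at offsets 8–11.
U+1005B → 4-byte form F0 90 81 9B at offsets 12–15.
U+3057 → 3-byte form E3 81 97 at offsets 16–18.
U+255F → 3-byte form E2 95 9F at offsets 19–21.
U+467E → 3-byte form E4 99 BE at offsets 22–24.
Offset 23 falls in char 7's range; it's byte 2 of E4 99 BE = 0x99.

0x99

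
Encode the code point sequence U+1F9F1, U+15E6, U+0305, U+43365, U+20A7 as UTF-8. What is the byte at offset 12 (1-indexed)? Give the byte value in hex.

1-indexed offset 12 is 0-indexed offset 11.
U+1F9F1 → 4-byte form F0 9F A7 B1 at offsets 0–3.
U+15E6 → 3-byte form E1 97 A6 at offsets 4–6.
U+0305 → 2-byte form CC 85 at offsets 7–8.
U+43365 → 4-byte form F1 83 8D A5 at offsets 9–12.
Offset 11 falls in char 4's range; it's byte 3 of F1 83 8D A5 = 0x8D.

0x8D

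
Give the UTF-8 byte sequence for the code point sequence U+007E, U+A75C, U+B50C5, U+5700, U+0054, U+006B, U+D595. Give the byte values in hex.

7E EA 9D 9C F2 B5 83 85 E5 9C 80 54 6B ED 96 95

U+007E: 1-byte form → 7E.
U+A75C: 3-byte form → EA 9D 9C.
U+B50C5: 4-byte form → F2 B5 83 85.
U+5700: 3-byte form → E5 9C 80.
U+0054: 1-byte form → 54.
U+006B: 1-byte form → 6B.
U+D595: 3-byte form → ED 96 95.
Concatenated (16 bytes): 7E EA 9D 9C F2 B5 83 85 E5 9C 80 54 6B ED 96 95.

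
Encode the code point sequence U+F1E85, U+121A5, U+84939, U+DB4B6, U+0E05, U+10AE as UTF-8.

F3 B1 BA 85 F0 92 86 A5 F2 84 A4 B9 F3 9B 92 B6 E0 B8 85 E1 82 AE

U+F1E85: 4-byte form → F3 B1 BA 85.
U+121A5: 4-byte form → F0 92 86 A5.
U+84939: 4-byte form → F2 84 A4 B9.
U+DB4B6: 4-byte form → F3 9B 92 B6.
U+0E05: 3-byte form → E0 B8 85.
U+10AE: 3-byte form → E1 82 AE.
Concatenated (22 bytes): F3 B1 BA 85 F0 92 86 A5 F2 84 A4 B9 F3 9B 92 B6 E0 B8 85 E1 82 AE.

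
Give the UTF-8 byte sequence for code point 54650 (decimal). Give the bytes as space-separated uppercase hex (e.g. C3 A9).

U+D57A = 0xD57A = 54650 decimal. In range U+0800–U+FFFF → 3-byte form: 1110xxxx 10xxxxxx 10xxxxxx.
Binary (16 bits): 1101010101111010.
Split 4+6+6: 1101 | 010101 | 111010.
Byte 1: 11101101 = 0xED.
Byte 2: 10010101 = 0x95.
Byte 3: 10111010 = 0xBA.

ED 95 BA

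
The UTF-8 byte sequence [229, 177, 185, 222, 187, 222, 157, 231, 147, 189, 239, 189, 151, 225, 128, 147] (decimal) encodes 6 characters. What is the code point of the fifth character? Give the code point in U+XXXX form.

Offset 0: leading byte 0xE5 = 11100101 → 3-byte char #1 = E5 B1 B9.
Offset 3: leading byte 0xDE = 11011110 → 2-byte char #2 = DE BB.
Offset 5: leading byte 0xDE = 11011110 → 2-byte char #3 = DE 9D.
Offset 7: leading byte 0xE7 = 11100111 → 3-byte char #4 = E7 93 BD.
Offset 10: leading byte 0xEF = 11101111 → 3-byte char #5 = EF BD 97.
Leading byte 0xEF = 11101111 matches 1110xxxx → 3-byte sequence.
Byte 1: 0xEF = 11101111, payload 1111 (4 bits).
Byte 2: 0xBD = 10111101 (10xxxxxx ✓), payload 111101.
Byte 3: 0x97 = 10010111 (10xxxxxx ✓), payload 010111.
Concatenate: 1111111101010111 = 0xFF57 (16 bits → U+FF57).

U+FF57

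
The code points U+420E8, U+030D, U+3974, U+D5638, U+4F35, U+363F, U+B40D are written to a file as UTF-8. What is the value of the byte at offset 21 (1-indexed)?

0x90

1-indexed offset 21 is 0-indexed offset 20.
U+420E8 → 4-byte form F1 82 83 A8 at offsets 0–3.
U+030D → 2-byte form CC 8D at offsets 4–5.
U+3974 → 3-byte form E3 A5 B4 at offsets 6–8.
U+D5638 → 4-byte form F3 95 98 B8 at offsets 9–12.
U+4F35 → 3-byte form E4 BC B5 at offsets 13–15.
U+363F → 3-byte form E3 98 BF at offsets 16–18.
U+B40D → 3-byte form EB 90 8D at offsets 19–21.
Offset 20 falls in char 7's range; it's byte 2 of EB 90 8D = 0x90.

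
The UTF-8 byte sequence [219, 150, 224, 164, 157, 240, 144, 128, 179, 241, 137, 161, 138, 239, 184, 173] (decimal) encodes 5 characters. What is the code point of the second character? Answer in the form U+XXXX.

Offset 0: leading byte 0xDB = 11011011 → 2-byte char #1 = DB 96.
Offset 2: leading byte 0xE0 = 11100000 → 3-byte char #2 = E0 A4 9D.
Leading byte 0xE0 = 11100000 matches 1110xxxx → 3-byte sequence.
Byte 1: 0xE0 = 11100000, payload 0000 (4 bits).
Byte 2: 0xA4 = 10100100 (10xxxxxx ✓), payload 100100.
Byte 3: 0x9D = 10011101 (10xxxxxx ✓), payload 011101.
Concatenate: 0000100100011101 = 0x91D (16 bits → U+091D).

U+091D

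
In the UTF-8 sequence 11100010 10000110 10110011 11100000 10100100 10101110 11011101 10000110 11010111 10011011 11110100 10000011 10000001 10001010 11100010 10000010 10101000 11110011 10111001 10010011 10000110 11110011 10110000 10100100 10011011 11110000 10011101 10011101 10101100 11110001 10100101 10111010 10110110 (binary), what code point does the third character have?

Offset 0: leading byte 0xE2 = 11100010 → 3-byte char #1 = E2 86 B3.
Offset 3: leading byte 0xE0 = 11100000 → 3-byte char #2 = E0 A4 AE.
Offset 6: leading byte 0xDD = 11011101 → 2-byte char #3 = DD 86.
Leading byte 0xDD = 11011101 matches 110xxxxx → 2-byte sequence.
Byte 1: 0xDD = 11011101, payload 11101 (5 bits).
Byte 2: 0x86 = 10000110 (10xxxxxx ✓), payload 000110.
Concatenate: 11101000110 = 0x746 (11 bits → U+0746).

U+0746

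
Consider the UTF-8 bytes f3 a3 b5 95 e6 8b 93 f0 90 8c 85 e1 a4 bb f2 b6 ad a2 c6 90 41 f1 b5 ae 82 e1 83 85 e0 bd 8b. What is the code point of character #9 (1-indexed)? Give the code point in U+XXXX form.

Offset 0: leading byte 0xF3 = 11110011 → 4-byte char #1 = F3 A3 B5 95.
Offset 4: leading byte 0xE6 = 11100110 → 3-byte char #2 = E6 8B 93.
Offset 7: leading byte 0xF0 = 11110000 → 4-byte char #3 = F0 90 8C 85.
Offset 11: leading byte 0xE1 = 11100001 → 3-byte char #4 = E1 A4 BB.
Offset 14: leading byte 0xF2 = 11110010 → 4-byte char #5 = F2 B6 AD A2.
Offset 18: leading byte 0xC6 = 11000110 → 2-byte char #6 = C6 90.
Offset 20: leading byte 0x41 = 01000001 → 1-byte char #7 = 41.
Offset 21: leading byte 0xF1 = 11110001 → 4-byte char #8 = F1 B5 AE 82.
Offset 25: leading byte 0xE1 = 11100001 → 3-byte char #9 = E1 83 85.
Leading byte 0xE1 = 11100001 matches 1110xxxx → 3-byte sequence.
Byte 1: 0xE1 = 11100001, payload 0001 (4 bits).
Byte 2: 0x83 = 10000011 (10xxxxxx ✓), payload 000011.
Byte 3: 0x85 = 10000101 (10xxxxxx ✓), payload 000101.
Concatenate: 0001000011000101 = 0x10C5 (16 bits → U+10C5).

U+10C5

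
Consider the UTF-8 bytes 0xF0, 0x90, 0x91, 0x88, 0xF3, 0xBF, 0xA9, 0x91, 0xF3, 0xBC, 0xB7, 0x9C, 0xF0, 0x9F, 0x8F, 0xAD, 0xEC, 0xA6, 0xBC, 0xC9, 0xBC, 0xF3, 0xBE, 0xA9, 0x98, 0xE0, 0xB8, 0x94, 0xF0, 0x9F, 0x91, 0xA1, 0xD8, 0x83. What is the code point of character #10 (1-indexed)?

U+0603

Offset 0: leading byte 0xF0 = 11110000 → 4-byte char #1 = F0 90 91 88.
Offset 4: leading byte 0xF3 = 11110011 → 4-byte char #2 = F3 BF A9 91.
Offset 8: leading byte 0xF3 = 11110011 → 4-byte char #3 = F3 BC B7 9C.
Offset 12: leading byte 0xF0 = 11110000 → 4-byte char #4 = F0 9F 8F AD.
Offset 16: leading byte 0xEC = 11101100 → 3-byte char #5 = EC A6 BC.
Offset 19: leading byte 0xC9 = 11001001 → 2-byte char #6 = C9 BC.
Offset 21: leading byte 0xF3 = 11110011 → 4-byte char #7 = F3 BE A9 98.
Offset 25: leading byte 0xE0 = 11100000 → 3-byte char #8 = E0 B8 94.
Offset 28: leading byte 0xF0 = 11110000 → 4-byte char #9 = F0 9F 91 A1.
Offset 32: leading byte 0xD8 = 11011000 → 2-byte char #10 = D8 83.
Leading byte 0xD8 = 11011000 matches 110xxxxx → 2-byte sequence.
Byte 1: 0xD8 = 11011000, payload 11000 (5 bits).
Byte 2: 0x83 = 10000011 (10xxxxxx ✓), payload 000011.
Concatenate: 11000000011 = 0x603 (11 bits → U+0603).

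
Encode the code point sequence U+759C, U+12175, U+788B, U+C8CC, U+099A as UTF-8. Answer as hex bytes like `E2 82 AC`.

E7 96 9C F0 92 85 B5 E7 A2 8B EC A3 8C E0 A6 9A

U+759C: 3-byte form → E7 96 9C.
U+12175: 4-byte form → F0 92 85 B5.
U+788B: 3-byte form → E7 A2 8B.
U+C8CC: 3-byte form → EC A3 8C.
U+099A: 3-byte form → E0 A6 9A.
Concatenated (16 bytes): E7 96 9C F0 92 85 B5 E7 A2 8B EC A3 8C E0 A6 9A.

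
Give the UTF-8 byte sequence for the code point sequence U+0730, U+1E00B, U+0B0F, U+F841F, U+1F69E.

DC B0 F0 9E 80 8B E0 AC 8F F3 B8 90 9F F0 9F 9A 9E

U+0730: 2-byte form → DC B0.
U+1E00B: 4-byte form → F0 9E 80 8B.
U+0B0F: 3-byte form → E0 AC 8F.
U+F841F: 4-byte form → F3 B8 90 9F.
U+1F69E: 4-byte form → F0 9F 9A 9E.
Concatenated (17 bytes): DC B0 F0 9E 80 8B E0 AC 8F F3 B8 90 9F F0 9F 9A 9E.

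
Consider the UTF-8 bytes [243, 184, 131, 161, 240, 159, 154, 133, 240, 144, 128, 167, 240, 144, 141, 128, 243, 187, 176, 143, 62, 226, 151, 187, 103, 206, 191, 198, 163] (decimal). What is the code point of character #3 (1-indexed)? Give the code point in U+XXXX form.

U+10027

Offset 0: leading byte 0xF3 = 11110011 → 4-byte char #1 = F3 B8 83 A1.
Offset 4: leading byte 0xF0 = 11110000 → 4-byte char #2 = F0 9F 9A 85.
Offset 8: leading byte 0xF0 = 11110000 → 4-byte char #3 = F0 90 80 A7.
Leading byte 0xF0 = 11110000 matches 11110xxx → 4-byte sequence.
Byte 1: 0xF0 = 11110000, payload 000 (3 bits).
Byte 2: 0x90 = 10010000 (10xxxxxx ✓), payload 010000.
Byte 3: 0x80 = 10000000 (10xxxxxx ✓), payload 000000.
Byte 4: 0xA7 = 10100111 (10xxxxxx ✓), payload 100111.
Concatenate: 000010000000000100111 = 0x10027 (21 bits → U+10027).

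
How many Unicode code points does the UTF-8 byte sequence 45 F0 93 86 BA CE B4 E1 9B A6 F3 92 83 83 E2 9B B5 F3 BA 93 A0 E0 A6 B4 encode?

8

Byte at offset 0: 0x45 = 01000101 → 1-byte char (#1). Advance 1.
Byte at offset 1: 0xF0 = 11110000 → 4-byte char (#2). Advance 4.
Byte at offset 5: 0xCE = 11001110 → 2-byte char (#3). Advance 2.
Byte at offset 7: 0xE1 = 11100001 → 3-byte char (#4). Advance 3.
Byte at offset 10: 0xF3 = 11110011 → 4-byte char (#5). Advance 4.
Byte at offset 14: 0xE2 = 11100010 → 3-byte char (#6). Advance 3.
Byte at offset 17: 0xF3 = 11110011 → 4-byte char (#7). Advance 4.
Byte at offset 21: 0xE0 = 11100000 → 3-byte char (#8). Advance 3.
Reached end at offset 24 after 8 code points.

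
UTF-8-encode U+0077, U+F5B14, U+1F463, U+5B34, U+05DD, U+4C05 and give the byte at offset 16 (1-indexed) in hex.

1-indexed offset 16 is 0-indexed offset 15.
U+0077 → 1-byte form 77 at offsets 0–0.
U+F5B14 → 4-byte form F3 B5 AC 94 at offsets 1–4.
U+1F463 → 4-byte form F0 9F 91 A3 at offsets 5–8.
U+5B34 → 3-byte form E5 AC B4 at offsets 9–11.
U+05DD → 2-byte form D7 9D at offsets 12–13.
U+4C05 → 3-byte form E4 B0 85 at offsets 14–16.
Offset 15 falls in char 6's range; it's byte 2 of E4 B0 85 = 0xB0.

0xB0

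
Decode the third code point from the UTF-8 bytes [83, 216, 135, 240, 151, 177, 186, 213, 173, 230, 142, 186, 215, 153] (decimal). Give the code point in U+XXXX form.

Offset 0: leading byte 0x53 = 01010011 → 1-byte char #1 = 53.
Offset 1: leading byte 0xD8 = 11011000 → 2-byte char #2 = D8 87.
Offset 3: leading byte 0xF0 = 11110000 → 4-byte char #3 = F0 97 B1 BA.
Leading byte 0xF0 = 11110000 matches 11110xxx → 4-byte sequence.
Byte 1: 0xF0 = 11110000, payload 000 (3 bits).
Byte 2: 0x97 = 10010111 (10xxxxxx ✓), payload 010111.
Byte 3: 0xB1 = 10110001 (10xxxxxx ✓), payload 110001.
Byte 4: 0xBA = 10111010 (10xxxxxx ✓), payload 111010.
Concatenate: 000010111110001111010 = 0x17C7A (21 bits → U+17C7A).

U+17C7A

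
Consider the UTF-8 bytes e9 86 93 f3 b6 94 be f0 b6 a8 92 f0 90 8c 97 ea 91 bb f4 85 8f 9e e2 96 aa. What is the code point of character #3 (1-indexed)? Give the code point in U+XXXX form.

U+36A12

Offset 0: leading byte 0xE9 = 11101001 → 3-byte char #1 = E9 86 93.
Offset 3: leading byte 0xF3 = 11110011 → 4-byte char #2 = F3 B6 94 BE.
Offset 7: leading byte 0xF0 = 11110000 → 4-byte char #3 = F0 B6 A8 92.
Leading byte 0xF0 = 11110000 matches 11110xxx → 4-byte sequence.
Byte 1: 0xF0 = 11110000, payload 000 (3 bits).
Byte 2: 0xB6 = 10110110 (10xxxxxx ✓), payload 110110.
Byte 3: 0xA8 = 10101000 (10xxxxxx ✓), payload 101000.
Byte 4: 0x92 = 10010010 (10xxxxxx ✓), payload 010010.
Concatenate: 000110110101000010010 = 0x36A12 (21 bits → U+36A12).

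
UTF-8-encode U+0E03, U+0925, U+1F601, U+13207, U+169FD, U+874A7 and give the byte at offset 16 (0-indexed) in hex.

U+0E03 → 3-byte form E0 B8 83 at offsets 0–2.
U+0925 → 3-byte form E0 A4 A5 at offsets 3–5.
U+1F601 → 4-byte form F0 9F 98 81 at offsets 6–9.
U+13207 → 4-byte form F0 93 88 87 at offsets 10–13.
U+169FD → 4-byte form F0 96 A7 BD at offsets 14–17.
Offset 16 falls in char 5's range; it's byte 3 of F0 96 A7 BD = 0xA7.

0xA7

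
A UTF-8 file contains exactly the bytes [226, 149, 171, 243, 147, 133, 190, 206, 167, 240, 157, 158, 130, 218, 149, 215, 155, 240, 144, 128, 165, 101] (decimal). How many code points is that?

Byte at offset 0: 0xE2 = 11100010 → 3-byte char (#1). Advance 3.
Byte at offset 3: 0xF3 = 11110011 → 4-byte char (#2). Advance 4.
Byte at offset 7: 0xCE = 11001110 → 2-byte char (#3). Advance 2.
Byte at offset 9: 0xF0 = 11110000 → 4-byte char (#4). Advance 4.
Byte at offset 13: 0xDA = 11011010 → 2-byte char (#5). Advance 2.
Byte at offset 15: 0xD7 = 11010111 → 2-byte char (#6). Advance 2.
Byte at offset 17: 0xF0 = 11110000 → 4-byte char (#7). Advance 4.
Byte at offset 21: 0x65 = 01100101 → 1-byte char (#8). Advance 1.
Reached end at offset 22 after 8 code points.

8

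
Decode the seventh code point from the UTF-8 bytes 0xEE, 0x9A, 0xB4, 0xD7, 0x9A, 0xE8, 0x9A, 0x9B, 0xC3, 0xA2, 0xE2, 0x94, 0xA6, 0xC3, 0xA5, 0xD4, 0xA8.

Offset 0: leading byte 0xEE = 11101110 → 3-byte char #1 = EE 9A B4.
Offset 3: leading byte 0xD7 = 11010111 → 2-byte char #2 = D7 9A.
Offset 5: leading byte 0xE8 = 11101000 → 3-byte char #3 = E8 9A 9B.
Offset 8: leading byte 0xC3 = 11000011 → 2-byte char #4 = C3 A2.
Offset 10: leading byte 0xE2 = 11100010 → 3-byte char #5 = E2 94 A6.
Offset 13: leading byte 0xC3 = 11000011 → 2-byte char #6 = C3 A5.
Offset 15: leading byte 0xD4 = 11010100 → 2-byte char #7 = D4 A8.
Leading byte 0xD4 = 11010100 matches 110xxxxx → 2-byte sequence.
Byte 1: 0xD4 = 11010100, payload 10100 (5 bits).
Byte 2: 0xA8 = 10101000 (10xxxxxx ✓), payload 101000.
Concatenate: 10100101000 = 0x528 (11 bits → U+0528).

U+0528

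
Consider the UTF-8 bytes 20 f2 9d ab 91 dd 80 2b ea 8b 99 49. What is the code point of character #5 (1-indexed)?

Offset 0: leading byte 0x20 = 00100000 → 1-byte char #1 = 20.
Offset 1: leading byte 0xF2 = 11110010 → 4-byte char #2 = F2 9D AB 91.
Offset 5: leading byte 0xDD = 11011101 → 2-byte char #3 = DD 80.
Offset 7: leading byte 0x2B = 00101011 → 1-byte char #4 = 2B.
Offset 8: leading byte 0xEA = 11101010 → 3-byte char #5 = EA 8B 99.
Leading byte 0xEA = 11101010 matches 1110xxxx → 3-byte sequence.
Byte 1: 0xEA = 11101010, payload 1010 (4 bits).
Byte 2: 0x8B = 10001011 (10xxxxxx ✓), payload 001011.
Byte 3: 0x99 = 10011001 (10xxxxxx ✓), payload 011001.
Concatenate: 1010001011011001 = 0xA2D9 (16 bits → U+A2D9).

U+A2D9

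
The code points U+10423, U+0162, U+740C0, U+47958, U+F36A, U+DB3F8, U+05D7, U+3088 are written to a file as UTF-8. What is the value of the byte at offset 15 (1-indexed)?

1-indexed offset 15 is 0-indexed offset 14.
U+10423 → 4-byte form F0 90 90 A3 at offsets 0–3.
U+0162 → 2-byte form C5 A2 at offsets 4–5.
U+740C0 → 4-byte form F1 B4 83 80 at offsets 6–9.
U+47958 → 4-byte form F1 87 A5 98 at offsets 10–13.
U+F36A → 3-byte form EF 8D AA at offsets 14–16.
Offset 14 falls in char 5's range; it's byte 1 of EF 8D AA = 0xEF.

0xEF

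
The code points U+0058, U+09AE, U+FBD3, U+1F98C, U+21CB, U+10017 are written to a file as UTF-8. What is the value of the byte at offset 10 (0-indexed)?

U+0058 → 1-byte form 58 at offsets 0–0.
U+09AE → 3-byte form E0 A6 AE at offsets 1–3.
U+FBD3 → 3-byte form EF AF 93 at offsets 4–6.
U+1F98C → 4-byte form F0 9F A6 8C at offsets 7–10.
Offset 10 falls in char 4's range; it's byte 4 of F0 9F A6 8C = 0x8C.

0x8C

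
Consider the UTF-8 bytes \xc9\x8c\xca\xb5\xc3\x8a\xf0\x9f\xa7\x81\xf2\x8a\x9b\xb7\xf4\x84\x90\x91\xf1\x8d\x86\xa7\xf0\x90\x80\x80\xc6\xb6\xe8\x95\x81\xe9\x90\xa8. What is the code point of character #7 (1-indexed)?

U+4D1A7

Offset 0: leading byte 0xC9 = 11001001 → 2-byte char #1 = C9 8C.
Offset 2: leading byte 0xCA = 11001010 → 2-byte char #2 = CA B5.
Offset 4: leading byte 0xC3 = 11000011 → 2-byte char #3 = C3 8A.
Offset 6: leading byte 0xF0 = 11110000 → 4-byte char #4 = F0 9F A7 81.
Offset 10: leading byte 0xF2 = 11110010 → 4-byte char #5 = F2 8A 9B B7.
Offset 14: leading byte 0xF4 = 11110100 → 4-byte char #6 = F4 84 90 91.
Offset 18: leading byte 0xF1 = 11110001 → 4-byte char #7 = F1 8D 86 A7.
Leading byte 0xF1 = 11110001 matches 11110xxx → 4-byte sequence.
Byte 1: 0xF1 = 11110001, payload 001 (3 bits).
Byte 2: 0x8D = 10001101 (10xxxxxx ✓), payload 001101.
Byte 3: 0x86 = 10000110 (10xxxxxx ✓), payload 000110.
Byte 4: 0xA7 = 10100111 (10xxxxxx ✓), payload 100111.
Concatenate: 001001101000110100111 = 0x4D1A7 (21 bits → U+4D1A7).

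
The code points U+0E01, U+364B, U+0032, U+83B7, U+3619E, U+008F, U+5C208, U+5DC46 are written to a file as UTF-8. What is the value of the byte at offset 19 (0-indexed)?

0x88

U+0E01 → 3-byte form E0 B8 81 at offsets 0–2.
U+364B → 3-byte form E3 99 8B at offsets 3–5.
U+0032 → 1-byte form 32 at offsets 6–6.
U+83B7 → 3-byte form E8 8E B7 at offsets 7–9.
U+3619E → 4-byte form F0 B6 86 9E at offsets 10–13.
U+008F → 2-byte form C2 8F at offsets 14–15.
U+5C208 → 4-byte form F1 9C 88 88 at offsets 16–19.
Offset 19 falls in char 7's range; it's byte 4 of F1 9C 88 88 = 0x88.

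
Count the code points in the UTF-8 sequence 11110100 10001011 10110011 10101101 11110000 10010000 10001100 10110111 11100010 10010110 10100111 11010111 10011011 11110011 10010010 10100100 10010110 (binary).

5

Byte at offset 0: 0xF4 = 11110100 → 4-byte char (#1). Advance 4.
Byte at offset 4: 0xF0 = 11110000 → 4-byte char (#2). Advance 4.
Byte at offset 8: 0xE2 = 11100010 → 3-byte char (#3). Advance 3.
Byte at offset 11: 0xD7 = 11010111 → 2-byte char (#4). Advance 2.
Byte at offset 13: 0xF3 = 11110011 → 4-byte char (#5). Advance 4.
Reached end at offset 17 after 5 code points.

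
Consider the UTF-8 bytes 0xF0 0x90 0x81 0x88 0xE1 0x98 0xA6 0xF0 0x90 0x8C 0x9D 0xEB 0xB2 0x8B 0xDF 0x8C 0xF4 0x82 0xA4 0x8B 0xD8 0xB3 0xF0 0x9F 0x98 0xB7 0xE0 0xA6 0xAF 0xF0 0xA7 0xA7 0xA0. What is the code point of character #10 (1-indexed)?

Offset 0: leading byte 0xF0 = 11110000 → 4-byte char #1 = F0 90 81 88.
Offset 4: leading byte 0xE1 = 11100001 → 3-byte char #2 = E1 98 A6.
Offset 7: leading byte 0xF0 = 11110000 → 4-byte char #3 = F0 90 8C 9D.
Offset 11: leading byte 0xEB = 11101011 → 3-byte char #4 = EB B2 8B.
Offset 14: leading byte 0xDF = 11011111 → 2-byte char #5 = DF 8C.
Offset 16: leading byte 0xF4 = 11110100 → 4-byte char #6 = F4 82 A4 8B.
Offset 20: leading byte 0xD8 = 11011000 → 2-byte char #7 = D8 B3.
Offset 22: leading byte 0xF0 = 11110000 → 4-byte char #8 = F0 9F 98 B7.
Offset 26: leading byte 0xE0 = 11100000 → 3-byte char #9 = E0 A6 AF.
Offset 29: leading byte 0xF0 = 11110000 → 4-byte char #10 = F0 A7 A7 A0.
Leading byte 0xF0 = 11110000 matches 11110xxx → 4-byte sequence.
Byte 1: 0xF0 = 11110000, payload 000 (3 bits).
Byte 2: 0xA7 = 10100111 (10xxxxxx ✓), payload 100111.
Byte 3: 0xA7 = 10100111 (10xxxxxx ✓), payload 100111.
Byte 4: 0xA0 = 10100000 (10xxxxxx ✓), payload 100000.
Concatenate: 000100111100111100000 = 0x279E0 (21 bits → U+279E0).

U+279E0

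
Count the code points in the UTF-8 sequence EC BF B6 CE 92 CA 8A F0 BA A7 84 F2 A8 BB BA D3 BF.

Byte at offset 0: 0xEC = 11101100 → 3-byte char (#1). Advance 3.
Byte at offset 3: 0xCE = 11001110 → 2-byte char (#2). Advance 2.
Byte at offset 5: 0xCA = 11001010 → 2-byte char (#3). Advance 2.
Byte at offset 7: 0xF0 = 11110000 → 4-byte char (#4). Advance 4.
Byte at offset 11: 0xF2 = 11110010 → 4-byte char (#5). Advance 4.
Byte at offset 15: 0xD3 = 11010011 → 2-byte char (#6). Advance 2.
Reached end at offset 17 after 6 code points.

6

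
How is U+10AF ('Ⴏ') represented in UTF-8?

U+10AF = 0x10AF = 4271 decimal. In range U+0800–U+FFFF → 3-byte form: 1110xxxx 10xxxxxx 10xxxxxx.
Binary (16 bits): 0001000010101111.
Split 4+6+6: 0001 | 000010 | 101111.
Byte 1: 11100001 = 0xE1.
Byte 2: 10000010 = 0x82.
Byte 3: 10101111 = 0xAF.

E1 82 AF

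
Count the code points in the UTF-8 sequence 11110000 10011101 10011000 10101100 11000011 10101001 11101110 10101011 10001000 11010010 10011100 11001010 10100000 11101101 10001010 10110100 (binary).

6

Byte at offset 0: 0xF0 = 11110000 → 4-byte char (#1). Advance 4.
Byte at offset 4: 0xC3 = 11000011 → 2-byte char (#2). Advance 2.
Byte at offset 6: 0xEE = 11101110 → 3-byte char (#3). Advance 3.
Byte at offset 9: 0xD2 = 11010010 → 2-byte char (#4). Advance 2.
Byte at offset 11: 0xCA = 11001010 → 2-byte char (#5). Advance 2.
Byte at offset 13: 0xED = 11101101 → 3-byte char (#6). Advance 3.
Reached end at offset 16 after 6 code points.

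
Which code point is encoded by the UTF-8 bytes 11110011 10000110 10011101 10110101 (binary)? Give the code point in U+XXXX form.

Leading byte 0xF3 = 11110011 matches 11110xxx → 4-byte sequence.
Byte 1: 0xF3 = 11110011, payload 011 (3 bits).
Byte 2: 0x86 = 10000110 (10xxxxxx ✓), payload 000110.
Byte 3: 0x9D = 10011101 (10xxxxxx ✓), payload 011101.
Byte 4: 0xB5 = 10110101 (10xxxxxx ✓), payload 110101.
Concatenate: 011000110011101110101 = 0xC6775 (21 bits → U+C6775).

U+C6775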